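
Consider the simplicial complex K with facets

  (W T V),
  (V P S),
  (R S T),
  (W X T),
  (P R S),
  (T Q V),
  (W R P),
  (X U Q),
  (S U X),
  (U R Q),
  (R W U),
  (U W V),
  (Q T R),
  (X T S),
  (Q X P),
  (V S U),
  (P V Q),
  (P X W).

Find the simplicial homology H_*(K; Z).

H_0 ≅ Z,  H_1 ≅ Z^2,  H_2 ≅ Z.

Take the total order P < Q < R < S < T < U < V < W < X on the vertex set. Then K (dimension 2) consists of the simplices:

  0-simplices (9): P, Q, R, S, T, U, V, W, X
  1-simplices (27): PQ, PR, PS, PV, PW, PX, QR, QT, QU, QV, QX, RS, RT, RU, RW, ST, SU, SV, SX, TV, TW, TX, UV, UW, UX, VW, WX
  2-simplices (18): PQV, PQX, PRS, PRW, PSV, PWX, QRT, QRU, QTV, QUX, RST, RUW, STX, SUV, SUX, TVW, TWX, UVW

giving chain groups C_0 ≅ Z^9, C_1 ≅ Z^27, C_2 ≅ Z^18.

∂_1: C_1 → C_0 sends each edge [p,q] (with p < q) to q − p. For instance
  ∂PR = R − P.
This gives a 9×27 integer matrix of rank 8; reducing to Smith normal form yields diagonal entries (1,1,1,1,1,1,1,1).

∂_2: C_2 → C_1 acts by ∂[p,q,r] = [q,r] − [p,r] + [p,q]. For instance
  ∂PQX = QX − PX + PQ,
  ∂QTV = TV − QV + QT.
This gives a 27×18 integer matrix of rank 17; reducing to Smith normal form yields diagonal entries (1,1,1,1,1,1,1,1,1,1,1,1,1,1,1,1,1).

Computing H_k = (kernel of ∂_k) / (image of ∂_{k+1}):

  H_0: rank C_0 − rank ∂_1 = 9 − 8 = 1, and the invariant factors of ∂_1 are all 1, so H_0 = Z.
  H_1: rank ker ∂_1 − rank ∂_2 = (27 − 8) − 17 = 2, and the invariant factors of ∂_2 are all 1, so H_1 = Z^2.
  H_2: rank ker ∂_2 − rank ∂_3 = (18 − 17) − 0 = 1, and there is no ∂_3, so H_2 = Z.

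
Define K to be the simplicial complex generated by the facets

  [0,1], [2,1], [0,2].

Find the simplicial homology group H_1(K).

H_1 ≅ Z.

Take the total order 0 < 1 < 2 on the vertex set. Then K (dimension 1) consists of the simplices:

  0-simplices (3): [0], [1], [2]
  1-simplices (3): [0,1], [0,2], [1,2]

so the chain groups are C_0 ≅ Z^3, C_1 ≅ Z^3.

Boundary ∂_1: C_1 → C_0 is given by ∂[p,q] = [q] − [p].
The 3×3 boundary matrix has rank 2 and Smith normal form diag(1,1).

Reading off H_k = ker ∂_k / im ∂_{k+1}:

  H_1: rank ker ∂_1 − rank ∂_2 = (3 − 2) − 0 = 1, and there is no ∂_2, so H_1 = Z.

(K is a triangulation of the circle S^1.)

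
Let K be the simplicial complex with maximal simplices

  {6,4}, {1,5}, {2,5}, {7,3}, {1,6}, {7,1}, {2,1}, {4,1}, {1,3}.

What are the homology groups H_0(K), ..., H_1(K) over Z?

H_0 ≅ Z,  H_1 ≅ Z^3.

Take the total order 1 < 2 < 3 < 4 < 5 < 6 < 7 on the vertex set. Then K (dimension 1) consists of the simplices:

  0-simplices (7): [1], [2], [3], [4], [5], [6], [7]
  1-simplices (9): [1,2], [1,3], [1,4], [1,5], [1,6], [1,7], [2,5], [3,7], [4,6]

Hence C_0 ≅ Z^7, C_1 ≅ Z^9.

Boundary ∂_1: C_1 → C_0 is given by ∂[p,q] = [q] − [p]. For instance
  ∂[3,7] = [7] − [3].
As a 7×9 matrix over Z this has rank 6, with invariant factors (1,1,1,1,1,1).

Now H_k = ker ∂_k / im ∂_{k+1}, so:

  H_0: rank C_0 − rank ∂_1 = 7 − 6 = 1, and the invariant factors of ∂_1 are all 1, so H_0 = Z.
  H_1: rank ker ∂_1 − rank ∂_2 = (9 − 6) − 0 = 3, and there is no ∂_2, so H_1 = Z^3.

As a check, the Euler characteristic is 7 − 9 = -2, which agrees with 1 − 3 = -2.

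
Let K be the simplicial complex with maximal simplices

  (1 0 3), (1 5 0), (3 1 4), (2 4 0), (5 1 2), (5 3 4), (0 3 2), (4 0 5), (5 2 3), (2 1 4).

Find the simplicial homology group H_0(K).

H_0 = Z.

Fix the vertex order 0 < 1 < 2 < 3 < 4 < 5 and write every simplex with vertices in increasing order. Then dim K = 2 and the simplices of K are:

  0-simplices (6): [0], [1], [2], [3], [4], [5]
  1-simplices (15): [0,1], [0,2], [0,3], [0,4], [0,5], [1,2], [1,3], [1,4], [1,5], [2,3], [2,4], [2,5], [3,4], [3,5], [4,5]
  2-simplices (10): [0,1,3], [0,1,5], [0,2,3], [0,2,4], [0,4,5], [1,2,4], [1,2,5], [1,3,4], [2,3,5], [3,4,5]

Hence C_0 ≅ Z^6, C_1 ≅ Z^15, C_2 ≅ Z^10.

Boundary ∂_1: C_1 → C_0 maps an edge to its endpoints' difference, ∂[p,q] = q − p.
The 6×15 boundary matrix has rank 5 and Smith normal form diag(1,1,1,1,1).

Boundary ∂_2: C_2 → C_1 maps a triangle to the signed sum of its edges. For instance
  ∂[0,2,4] = [2,4] − [0,4] + [0,2],
  ∂[1,3,4] = [3,4] − [1,4] + [1,3].
The 15×10 boundary matrix has rank 10 and Smith normal form diag(1,1,1,1,1,1,1,1,1,2).

From H_k ≅ ker(∂_k) / im(∂_{k+1}) we obtain:

  H_0: rank C_0 − rank ∂_1 = 6 − 5 = 1, and the invariant factors of ∂_1 are all 1, so H_0 = Z.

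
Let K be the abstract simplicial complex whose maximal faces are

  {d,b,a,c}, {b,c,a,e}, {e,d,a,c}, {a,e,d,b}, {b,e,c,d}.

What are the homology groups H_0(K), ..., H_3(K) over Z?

Take the total order a < b < c < d < e on the vertex set. Then K (dimension 3) consists of the simplices:

  0-simplices (5): a, b, c, d, e
  1-simplices (10): ab, ac, ad, ae, bc, bd, be, cd, ce, de
  2-simplices (10): abc, abd, abe, acd, ace, ade, bcd, bce, bde, cde
  3-simplices (5): abcd, abce, abde, acde, bcde

Hence C_0 ≅ Z^5, C_1 ≅ Z^10, C_2 ≅ Z^10, C_3 ≅ Z^5.

Boundary ∂_1: C_1 → C_0 is given by ∂[p,q] = [q] − [p].
The 5×10 boundary matrix has rank 4 and Smith normal form diag(1,1,1,1).

∂_2: C_2 → C_1 maps a triangle to the signed sum of its edges. For instance
  ∂bce = ce − be + bc,
  ∂ace = ce − ae + ac.
As a 10×10 matrix over Z this has rank 6, with invariant factors (1,1,1,1,1,1).

∂_3: C_3 → C_2 sends each 3-simplex σ to the alternating sum Σ_i (−1)^i (σ with its i-th vertex removed). For instance
  ∂abcd = bcd − acd + abd − abc,
  ∂bcde = cde − bde + bce − bcd.
The resulting 10×5 matrix has rank 4, and its Smith normal form has invariant factors (1,1,1,1).

From H_k ≅ ker(∂_k) / im(∂_{k+1}) we obtain:

  H_0: rank C_0 − rank ∂_1 = 5 − 4 = 1, and the invariant factors of ∂_1 are all 1, so H_0 = Z.
  H_1: rank ker ∂_1 − rank ∂_2 = (10 − 4) − 6 = 0, and the invariant factors of ∂_2 are all 1, so H_1 = 0.
  H_2: rank ker ∂_2 − rank ∂_3 = (10 − 6) − 4 = 0, and the invariant factors of ∂_3 are all 1, so H_2 = 0.
  H_3: rank ker ∂_3 − rank ∂_4 = (5 − 4) − 0 = 1, and there is no ∂_4, so H_3 = Z.

As a check, the Euler characteristic is 5 − 10 + 10 − 5 = 0, which agrees with 1 − 0 + 0 − 1 = 0.

H_0 ≅ Z,  H_1 = 0,  H_2 = 0,  H_3 ≅ Z.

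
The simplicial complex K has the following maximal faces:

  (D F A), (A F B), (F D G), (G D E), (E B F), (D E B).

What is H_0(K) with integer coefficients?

Order the vertices as A < B < D < E < F < G. Listing each simplex with vertices in this order, K has dimension 2 with simplices:

  0-simplices (6): A, B, D, E, F, G
  1-simplices (12): AB, AD, AF, BD, BE, BF, DE, DF, DG, EF, EG, FG
  2-simplices (6): ABF, ADF, BDE, BEF, DEG, DFG

giving chain groups C_0 ≅ Z^6, C_1 ≅ Z^12, C_2 ≅ Z^6.

The boundary map ∂_1: C_1 → C_0 sends each edge [p,q] (with p < q) to q − p. For instance
  ∂BE = E − B.
This gives a 6×12 integer matrix of rank 5; reducing to Smith normal form yields diagonal entries (1,1,1,1,1).

Boundary ∂_2: C_2 → C_1 sends each 2-simplex [p,q,r] to [q,r] − [p,r] + [p,q]. For instance
  ∂BDE = DE − BE + BD,
  ∂DEG = EG − DG + DE.
The 12×6 boundary matrix has rank 6 and Smith normal form diag(1,1,1,1,1,1).

Now H_k = ker ∂_k / im ∂_{k+1}, so:

  H_0: rank C_0 − rank ∂_1 = 6 − 5 = 1, and the invariant factors of ∂_1 are all 1, so H_0 = Z.

H_0 ≅ Z.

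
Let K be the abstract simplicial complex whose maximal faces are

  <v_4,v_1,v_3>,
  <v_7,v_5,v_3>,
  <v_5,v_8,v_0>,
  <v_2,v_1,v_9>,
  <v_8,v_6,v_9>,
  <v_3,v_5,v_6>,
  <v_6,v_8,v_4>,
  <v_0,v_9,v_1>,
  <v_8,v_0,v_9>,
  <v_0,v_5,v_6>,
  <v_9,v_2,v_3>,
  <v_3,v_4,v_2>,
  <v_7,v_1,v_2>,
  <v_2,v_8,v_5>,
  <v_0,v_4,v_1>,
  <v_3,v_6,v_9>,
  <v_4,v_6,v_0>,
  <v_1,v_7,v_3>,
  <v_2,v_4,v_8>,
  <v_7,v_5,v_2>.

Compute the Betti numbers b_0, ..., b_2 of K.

b_0 = 1, b_1 = 1, b_2 = 0.

Fix the vertex order v_0 < v_1 < v_2 < v_3 < v_4 < v_5 < v_6 < v_7 < v_8 < v_9 and write every simplex with vertices in increasing order. Then dim K = 2 and the simplices of K are:

  0-simplices (10): [v_0], [v_1], [v_2], [v_3], [v_4], [v_5], [v_6], [v_7], [v_8], [v_9]
  1-simplices (30): (30 of them)
  2-simplices (20): (20 of them)

so the chain groups are C_0 ≅ Z^10, C_1 ≅ Z^30, C_2 ≅ Z^20.

The boundary map ∂_1: C_1 → C_0 sends each edge [p,q] (with p < q) to q − p. For instance
  ∂[v_1,v_9] = [v_9] − [v_1].
The resulting 10×30 matrix has rank 9, and its Smith normal form has invariant factors (1,1,1,1,1,1,1,1,1).

The boundary map ∂_2: C_2 → C_1 maps a triangle to the signed sum of its edges. For instance
  ∂[v_0,v_5,v_8] = [v_5,v_8] − [v_0,v_8] + [v_0,v_5],
  ∂[v_0,v_4,v_6] = [v_4,v_6] − [v_0,v_6] + [v_0,v_4].
The 30×20 boundary matrix has rank 20 and Smith normal form diag(1,1,1,1,1,1,1,1,1,1,1,1,1,1,1,1,1,1,1,2).

Computing H_k = (kernel of ∂_k) / (image of ∂_{k+1}):

  H_0: rank C_0 − rank ∂_1 = 10 − 9 = 1, and the invariant factors of ∂_1 are all 1, so H_0 ≅ Z.
  H_1: rank ker ∂_1 − rank ∂_2 = (30 − 9) − 20 = 1, and ∂_2 has invariant factor 2 > 1, so H_1 ≅ Z ⊕ Z_2.
  H_2: rank ker ∂_2 − rank ∂_3 = (20 − 20) − 0 = 0, and there is no ∂_3, so H_2 ≅ 0.

Hence the Betti numbers are b_0 = 1, b_1 = 1, b_2 = 0.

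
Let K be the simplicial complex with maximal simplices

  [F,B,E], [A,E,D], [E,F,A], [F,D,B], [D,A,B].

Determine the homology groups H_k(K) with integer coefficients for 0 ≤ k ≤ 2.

We work with the vertex ordering A < B < D < E < F. The simplices of K, each written with vertices in increasing order, are:

  0-simplices (5): A, B, D, E, F
  1-simplices (10): AB, AD, AE, AF, BD, BE, BF, DE, DF, EF
  2-simplices (5): ABD, ADE, AEF, BDF, BEF

Hence C_0 ≅ Z^5, C_1 ≅ Z^10, C_2 ≅ Z^5.

∂_1: C_1 → C_0 maps an edge to its endpoints' difference, ∂[p,q] = q − p. For instance
  ∂AB = B − A.
As a 5×10 matrix over Z this has rank 4, with invariant factors (1,1,1,1).

Boundary ∂_2: C_2 → C_1 maps a triangle to the signed sum of its edges. For instance
  ∂BDF = DF − BF + BD,
  ∂BEF = EF − BF + BE.
The 10×5 boundary matrix has rank 5 and Smith normal form diag(1,1,1,1,1).

Computing H_k = (kernel of ∂_k) / (image of ∂_{k+1}):

  H_0: rank C_0 − rank ∂_1 = 5 − 4 = 1, and the invariant factors of ∂_1 are all 1, so H_0 = Z.
  H_1: rank ker ∂_1 − rank ∂_2 = (10 − 4) − 5 = 1, and the invariant factors of ∂_2 are all 1, so H_1 = Z.
  H_2: rank ker ∂_2 − rank ∂_3 = (5 − 5) − 0 = 0, and there is no ∂_3, so H_2 = 0.

(K is a triangulation of the Möbius band.)

H_0 ≅ Z,  H_1 ≅ Z,  H_2 = 0.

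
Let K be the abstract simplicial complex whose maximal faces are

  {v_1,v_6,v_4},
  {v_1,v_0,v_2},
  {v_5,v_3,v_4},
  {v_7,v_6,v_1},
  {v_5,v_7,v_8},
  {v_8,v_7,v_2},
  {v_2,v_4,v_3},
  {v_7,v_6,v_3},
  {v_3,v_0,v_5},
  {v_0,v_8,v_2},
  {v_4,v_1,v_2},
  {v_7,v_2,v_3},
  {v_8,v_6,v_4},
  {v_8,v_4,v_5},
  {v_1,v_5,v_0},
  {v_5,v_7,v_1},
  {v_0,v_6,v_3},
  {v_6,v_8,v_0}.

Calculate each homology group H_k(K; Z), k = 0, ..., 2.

H_0 = Z,  H_1 = Z^2,  H_2 = Z.

We work with the vertex ordering v_0 < v_1 < v_2 < v_3 < v_4 < v_5 < v_6 < v_7 < v_8. The simplices of K, each written with vertices in increasing order, are:

  0-simplices (9): [v_0], [v_1], [v_2], [v_3], [v_4], [v_5], [v_6], [v_7], [v_8]
  1-simplices (27): (27 of them)
  2-simplices (18): (18 of them)

giving chain groups C_0 ≅ Z^9, C_1 ≅ Z^27, C_2 ≅ Z^18.

The boundary map ∂_1: C_1 → C_0 is given by ∂[p,q] = [q] − [p].
This gives a 9×27 integer matrix of rank 8; reducing to Smith normal form yields diagonal entries (1,1,1,1,1,1,1,1).

The boundary map ∂_2: C_2 → C_1 maps a triangle to the signed sum of its edges. For instance
  ∂[v_1,v_4,v_6] = [v_4,v_6] − [v_1,v_6] + [v_1,v_4],
  ∂[v_5,v_7,v_8] = [v_7,v_8] − [v_5,v_8] + [v_5,v_7].
The 27×18 boundary matrix has rank 17 and Smith normal form diag(1,1,1,1,1,1,1,1,1,1,1,1,1,1,1,1,1).

Reading off H_k = ker ∂_k / im ∂_{k+1}:

  H_0: rank C_0 − rank ∂_1 = 9 − 8 = 1, and the invariant factors of ∂_1 are all 1, so H_0 = Z.
  H_1: rank ker ∂_1 − rank ∂_2 = (27 − 8) − 17 = 2, and the invariant factors of ∂_2 are all 1, so H_1 = Z^2.
  H_2: rank ker ∂_2 − rank ∂_3 = (18 − 17) − 0 = 1, and there is no ∂_3, so H_2 = Z.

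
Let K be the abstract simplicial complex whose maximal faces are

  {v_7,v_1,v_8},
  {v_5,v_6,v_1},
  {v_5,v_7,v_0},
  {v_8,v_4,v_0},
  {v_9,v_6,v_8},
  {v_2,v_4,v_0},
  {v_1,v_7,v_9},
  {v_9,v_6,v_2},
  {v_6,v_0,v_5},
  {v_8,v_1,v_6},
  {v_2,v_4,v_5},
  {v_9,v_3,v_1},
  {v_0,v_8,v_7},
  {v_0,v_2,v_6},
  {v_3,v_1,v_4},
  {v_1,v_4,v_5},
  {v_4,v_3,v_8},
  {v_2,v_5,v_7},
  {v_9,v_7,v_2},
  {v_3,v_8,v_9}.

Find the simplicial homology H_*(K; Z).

H_0 = Z,  H_1 = Z ⊕ Z_2,  H_2 = 0.

K has 10 vertices, 30 edges, 20 triangles.
rank ∂_0 = 0, rank ∂_1 = 9 ⇒ b_0 = 10 − 0 − 9 = 1; all invariant factors of ∂_1 are 1 so no torsion. So H_0 = Z.
rank ∂_1 = 9, rank ∂_2 = 20 ⇒ b_1 = 30 − 9 − 20 = 1; ∂_2 has invariant factor(s) [2] giving torsion. So H_1 = Z ⊕ Z_2.
rank ∂_2 = 20, rank ∂_3 = 0 ⇒ b_2 = 20 − 20 − 0 = 0. So H_2 = 0.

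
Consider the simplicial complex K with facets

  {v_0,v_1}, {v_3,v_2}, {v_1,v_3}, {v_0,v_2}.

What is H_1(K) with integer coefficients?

H_1 = Z.

Order the vertices as v_0 < v_1 < v_2 < v_3. Listing each simplex with vertices in this order, K has dimension 1 with simplices:

  0-simplices (4): [v_0], [v_1], [v_2], [v_3]
  1-simplices (4): [v_0,v_1], [v_0,v_2], [v_1,v_3], [v_2,v_3]

so the chain groups are C_0 ≅ Z^4, C_1 ≅ Z^4.

∂_1: C_1 → C_0 sends each edge [p,q] (with p < q) to q − p. For instance
  ∂[v_0,v_1] = [v_1] − [v_0].
As a 4×4 matrix over Z this has rank 3, with invariant factors (1,1,1).

Reading off H_k = ker ∂_k / im ∂_{k+1}:

  H_1: rank ker ∂_1 − rank ∂_2 = (4 − 3) − 0 = 1, and there is no ∂_2, so H_1 = Z.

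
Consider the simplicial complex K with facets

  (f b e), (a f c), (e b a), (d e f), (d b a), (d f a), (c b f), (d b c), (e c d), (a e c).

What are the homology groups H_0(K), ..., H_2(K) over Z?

H_0 = Z,  H_1 = Z/2Z,  H_2 = 0.

Order the vertices as a < b < c < d < e < f. Listing each simplex with vertices in this order, K has dimension 2 with simplices:

  0-simplices (6): a, b, c, d, e, f
  1-simplices (15): ab, ac, ad, ae, af, bc, bd, be, bf, cd, ce, cf, de, df, ef
  2-simplices (10): abd, abe, ace, acf, adf, bcd, bcf, bef, cde, def

Hence C_0 ≅ Z^6, C_1 ≅ Z^15, C_2 ≅ Z^10.

∂_1: C_1 → C_0 maps an edge to its endpoints' difference, ∂[p,q] = q − p. For instance
  ∂af = f − a.
The 6×15 boundary matrix has rank 5 and Smith normal form diag(1,1,1,1,1).

∂_2: C_2 → C_1 acts by ∂[p,q,r] = [q,r] − [p,r] + [p,q]. For instance
  ∂abd = bd − ad + ab,
  ∂cde = de − ce + cd.
The 15×10 boundary matrix has rank 10 and Smith normal form diag(1,1,1,1,1,1,1,1,1,2).

Reading off H_k = ker ∂_k / im ∂_{k+1}:

  H_0: rank C_0 − rank ∂_1 = 6 − 5 = 1, and the invariant factors of ∂_1 are all 1, so H_0 = Z.
  H_1: rank ker ∂_1 − rank ∂_2 = (15 − 5) − 10 = 0, and ∂_2 has invariant factor 2 > 1, so H_1 = Z/2Z.
  H_2: rank ker ∂_2 − rank ∂_3 = (10 − 10) − 0 = 0, and there is no ∂_3, so H_2 = 0.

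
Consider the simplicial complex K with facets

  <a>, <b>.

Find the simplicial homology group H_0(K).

H_0 = Z^2.

Fix the vertex order a < b and write every simplex with vertices in increasing order. Then dim K = 0 and the simplices of K are:

  0-simplices (2): a, b

so the chain groups are C_0 ≅ Z^2.

Now H_k = ker ∂_k / im ∂_{k+1}, so:

  H_0: rank C_0 − rank ∂_1 = 2 − 0 = 2, and there is no ∂_1, so H_0 = Z^2.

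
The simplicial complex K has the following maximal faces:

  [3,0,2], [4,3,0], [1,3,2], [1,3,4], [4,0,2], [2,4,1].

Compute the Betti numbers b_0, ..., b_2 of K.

b_0 = 1, b_1 = 0, b_2 = 1.

Order the vertices as 0 < 1 < 2 < 3 < 4. Listing each simplex with vertices in this order, K has dimension 2 with simplices:

  0-simplices (5): [0], [1], [2], [3], [4]
  1-simplices (9): [0,2], [0,3], [0,4], [1,2], [1,3], [1,4], [2,3], [2,4], [3,4]
  2-simplices (6): [0,2,3], [0,2,4], [0,3,4], [1,2,3], [1,2,4], [1,3,4]

giving chain groups C_0 ≅ Z^5, C_1 ≅ Z^9, C_2 ≅ Z^6.

The boundary map ∂_1: C_1 → C_0 is given by ∂[p,q] = [q] − [p]. For instance
  ∂[0,3] = [3] − [0].
The 5×9 boundary matrix has rank 4 and Smith normal form diag(1,1,1,1).

Boundary ∂_2: C_2 → C_1 sends each 2-simplex [p,q,r] to [q,r] − [p,r] + [p,q]. For instance
  ∂[0,2,3] = [2,3] − [0,3] + [0,2],
  ∂[0,3,4] = [3,4] − [0,4] + [0,3].
The 9×6 boundary matrix has rank 5 and Smith normal form diag(1,1,1,1,1).

Computing H_k = (kernel of ∂_k) / (image of ∂_{k+1}):

  H_0: rank C_0 − rank ∂_1 = 5 − 4 = 1, and the invariant factors of ∂_1 are all 1, so H_0 = Z.
  H_1: rank ker ∂_1 − rank ∂_2 = (9 − 4) − 5 = 0, and the invariant factors of ∂_2 are all 1, so H_1 = 0.
  H_2: rank ker ∂_2 − rank ∂_3 = (6 − 5) − 0 = 1, and there is no ∂_3, so H_2 = Z.

Hence the Betti numbers are b_0 = 1, b_1 = 0, b_2 = 1.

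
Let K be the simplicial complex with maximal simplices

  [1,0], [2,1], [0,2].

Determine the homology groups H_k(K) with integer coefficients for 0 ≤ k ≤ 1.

Take the total order 0 < 1 < 2 on the vertex set. Then K (dimension 1) consists of the simplices:

  0-simplices (3): [0], [1], [2]
  1-simplices (3): [0,1], [0,2], [1,2]

Hence C_0 ≅ Z^3, C_1 ≅ Z^3.

∂_1: C_1 → C_0 maps an edge to its endpoints' difference, ∂[p,q] = q − p.
The 3×3 boundary matrix has rank 2 and Smith normal form diag(1,1).

From H_k ≅ ker(∂_k) / im(∂_{k+1}) we obtain:

  H_0: rank C_0 − rank ∂_1 = 3 − 2 = 1, and the invariant factors of ∂_1 are all 1, so H_0 = Z.
  H_1: rank ker ∂_1 − rank ∂_2 = (3 − 2) − 0 = 1, and there is no ∂_2, so H_1 = Z.

H_0 ≅ Z,  H_1 ≅ Z.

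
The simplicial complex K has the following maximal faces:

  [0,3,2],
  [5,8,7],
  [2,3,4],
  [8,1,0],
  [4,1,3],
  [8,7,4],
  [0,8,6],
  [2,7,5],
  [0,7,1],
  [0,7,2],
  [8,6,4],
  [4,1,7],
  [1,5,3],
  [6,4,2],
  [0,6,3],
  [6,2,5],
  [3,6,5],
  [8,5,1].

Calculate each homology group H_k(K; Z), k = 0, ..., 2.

H_0 = Z,  H_1 = Z ⊕ Z/2Z,  H_2 = 0.

K has 9 vertices, 27 edges, 18 triangles.
rank ∂_0 = 0, rank ∂_1 = 8 ⇒ b_0 = 9 − 0 − 8 = 1; all invariant factors of ∂_1 are 1 so no torsion. So H_0 = Z.
rank ∂_1 = 8, rank ∂_2 = 18 ⇒ b_1 = 27 − 8 − 18 = 1; ∂_2 has invariant factor(s) [2] giving torsion. So H_1 = Z ⊕ Z/2Z.
rank ∂_2 = 18, rank ∂_3 = 0 ⇒ b_2 = 18 − 18 − 0 = 0. So H_2 = 0.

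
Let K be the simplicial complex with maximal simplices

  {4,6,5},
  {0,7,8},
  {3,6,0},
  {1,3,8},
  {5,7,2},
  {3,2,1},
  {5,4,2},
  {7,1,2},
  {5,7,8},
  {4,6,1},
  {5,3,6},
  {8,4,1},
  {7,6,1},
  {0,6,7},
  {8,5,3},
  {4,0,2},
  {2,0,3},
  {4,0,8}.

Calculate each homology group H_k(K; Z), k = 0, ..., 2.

H_0 = Z,  H_1 = Z^2,  H_2 = Z.

Fix the vertex order 0 < 1 < 2 < 3 < 4 < 5 < 6 < 7 < 8 and write every simplex with vertices in increasing order. Then dim K = 2 and the simplices of K are:

  0-simplices (9): [0], [1], [2], [3], [4], [5], [6], [7], [8]
  1-simplices (27): (27 of them)
  2-simplices (18): [0,2,3], [0,2,4], [0,3,6], [0,4,8], [0,6,7], [0,7,8], [1,2,3], [1,2,7], [1,3,8], [1,4,6], [1,4,8], [1,6,7], [2,4,5], [2,5,7], [3,5,6], [3,5,8], [4,5,6], [5,7,8]

Hence C_0 ≅ Z^9, C_1 ≅ Z^27, C_2 ≅ Z^18.

Boundary ∂_1: C_1 → C_0 sends each edge [p,q] (with p < q) to q − p. For instance
  ∂[4,8] = [8] − [4].
As a 9×27 matrix over Z this has rank 8, with invariant factors (1,1,1,1,1,1,1,1).

Boundary ∂_2: C_2 → C_1 maps a triangle to the signed sum of its edges. For instance
  ∂[3,5,6] = [5,6] − [3,6] + [3,5],
  ∂[2,5,7] = [5,7] − [2,7] + [2,5].
As a 27×18 matrix over Z this has rank 17, with invariant factors (1,1,1,1,1,1,1,1,1,1,1,1,1,1,1,1,1).

Computing H_k = (kernel of ∂_k) / (image of ∂_{k+1}):

  H_0: rank C_0 − rank ∂_1 = 9 − 8 = 1, and the invariant factors of ∂_1 are all 1, so H_0 = Z.
  H_1: rank ker ∂_1 − rank ∂_2 = (27 − 8) − 17 = 2, and the invariant factors of ∂_2 are all 1, so H_1 = Z^2.
  H_2: rank ker ∂_2 − rank ∂_3 = (18 − 17) − 0 = 1, and there is no ∂_3, so H_2 = Z.

As a check, the Euler characteristic is 9 − 27 + 18 = 0, which agrees with 1 − 2 + 1 = 0.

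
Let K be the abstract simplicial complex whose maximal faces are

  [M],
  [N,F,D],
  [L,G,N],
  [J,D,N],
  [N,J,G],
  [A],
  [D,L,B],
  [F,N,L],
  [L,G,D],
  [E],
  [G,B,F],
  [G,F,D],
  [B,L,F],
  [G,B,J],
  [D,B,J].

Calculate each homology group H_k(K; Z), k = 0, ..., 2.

We work with the vertex ordering A < B < D < E < F < G < J < L < M < N. The simplices of K, each written with vertices in increasing order, are:

  0-simplices (10): A, B, D, E, F, G, J, L, M, N
  1-simplices (18): BD, BF, BG, BJ, BL, DF, DG, DJ, DL, DN, FG, FL, FN, GJ, GL, GN, JN, LN
  2-simplices (12): BDJ, BDL, BFG, BFL, BGJ, DFG, DFN, DGL, DJN, FLN, GJN, GLN

Hence C_0 ≅ Z^10, C_1 ≅ Z^18, C_2 ≅ Z^12.

The boundary map ∂_1: C_1 → C_0 is given by ∂[p,q] = [q] − [p]. For instance
  ∂DG = G − D.
As a 10×18 matrix over Z this has rank 6, with invariant factors (1,1,1,1,1,1).

The boundary map ∂_2: C_2 → C_1 maps a triangle to the signed sum of its edges. For instance
  ∂GJN = JN − GN + GJ,
  ∂BDL = DL − BL + BD.
As a 18×12 matrix over Z this has rank 12, with invariant factors (1,1,1,1,1,1,1,1,1,1,1,2).

Reading off H_k = ker ∂_k / im ∂_{k+1}:

  H_0: rank C_0 − rank ∂_1 = 10 − 6 = 4, and the invariant factors of ∂_1 are all 1, so H_0 ≅ Z^4.
  H_1: rank ker ∂_1 − rank ∂_2 = (18 − 6) − 12 = 0, and ∂_2 has invariant factor 2 > 1, so H_1 ≅ Z/2.
  H_2: rank ker ∂_2 − rank ∂_3 = (12 − 12) − 0 = 0, and there is no ∂_3, so H_2 ≅ 0.

As a check, the Euler characteristic is 10 − 18 + 12 = 4, which agrees with 4 − 0 + 0 = 4.

H_0 ≅ Z^4,  H_1 ≅ Z/2,  H_2 = 0.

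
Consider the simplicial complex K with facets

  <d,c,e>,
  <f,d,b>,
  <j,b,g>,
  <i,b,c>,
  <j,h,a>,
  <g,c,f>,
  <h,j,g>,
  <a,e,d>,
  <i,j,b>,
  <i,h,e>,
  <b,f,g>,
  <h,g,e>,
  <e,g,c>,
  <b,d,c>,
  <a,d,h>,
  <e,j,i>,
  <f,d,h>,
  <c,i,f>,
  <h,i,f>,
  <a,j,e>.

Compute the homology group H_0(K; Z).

K has 10 vertices, 30 edges, 20 triangles.
rank ∂_0 = 0, rank ∂_1 = 9 ⇒ b_0 = 10 − 0 − 9 = 1; all invariant factors of ∂_1 are 1 so no torsion. So H_0 ≅ Z.

H_0 = Z.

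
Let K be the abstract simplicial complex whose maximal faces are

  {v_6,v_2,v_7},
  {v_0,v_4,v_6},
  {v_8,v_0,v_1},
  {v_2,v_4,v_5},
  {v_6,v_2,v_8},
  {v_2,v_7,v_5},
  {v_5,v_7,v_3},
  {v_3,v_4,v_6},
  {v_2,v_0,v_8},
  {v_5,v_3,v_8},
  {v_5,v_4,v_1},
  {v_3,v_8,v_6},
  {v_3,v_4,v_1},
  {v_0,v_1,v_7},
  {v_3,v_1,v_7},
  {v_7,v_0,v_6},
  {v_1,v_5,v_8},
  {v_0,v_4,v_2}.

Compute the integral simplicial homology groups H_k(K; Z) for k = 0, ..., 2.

H_0 ≅ Z,  H_1 ≅ Z ⊕ Z/2Z,  H_2 = 0.

K has 9 vertices, 27 edges, 18 triangles.
rank ∂_0 = 0, rank ∂_1 = 8 ⇒ b_0 = 9 − 0 − 8 = 1; all invariant factors of ∂_1 are 1 so no torsion. So H_0 ≅ Z.
rank ∂_1 = 8, rank ∂_2 = 18 ⇒ b_1 = 27 − 8 − 18 = 1; ∂_2 has invariant factor(s) [2] giving torsion. So H_1 ≅ Z ⊕ Z/2Z.
rank ∂_2 = 18, rank ∂_3 = 0 ⇒ b_2 = 18 − 18 − 0 = 0. So H_2 ≅ 0.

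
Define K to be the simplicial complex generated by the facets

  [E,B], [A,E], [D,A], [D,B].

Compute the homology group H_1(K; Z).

H_1 ≅ Z.

Take the total order A < B < D < E on the vertex set. Then K (dimension 1) consists of the simplices:

  0-simplices (4): A, B, D, E
  1-simplices (4): AD, AE, BD, BE

Hence C_0 ≅ Z^4, C_1 ≅ Z^4.

Boundary ∂_1: C_1 → C_0 is given by ∂[p,q] = [q] − [p]. For instance
  ∂AE = E − A.
As a 4×4 matrix over Z this has rank 3, with invariant factors (1,1,1).

Computing H_k = (kernel of ∂_k) / (image of ∂_{k+1}):

  H_1: rank ker ∂_1 − rank ∂_2 = (4 − 3) − 0 = 1, and there is no ∂_2, so H_1 = Z.

(K is a triangulation of the circle S^1.)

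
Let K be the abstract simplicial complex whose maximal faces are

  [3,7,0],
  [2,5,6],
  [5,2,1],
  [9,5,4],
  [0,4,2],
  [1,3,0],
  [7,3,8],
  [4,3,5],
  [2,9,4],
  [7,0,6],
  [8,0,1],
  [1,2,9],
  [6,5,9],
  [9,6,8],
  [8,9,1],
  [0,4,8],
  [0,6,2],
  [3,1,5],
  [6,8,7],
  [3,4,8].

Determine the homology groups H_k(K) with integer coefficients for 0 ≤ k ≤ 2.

We work with the vertex ordering 0 < 1 < 2 < 3 < 4 < 5 < 6 < 7 < 8 < 9. The simplices of K, each written with vertices in increasing order, are:

  0-simplices (10): [0], [1], [2], [3], [4], [5], [6], [7], [8], [9]
  1-simplices (30): (30 of them)
  2-simplices (20): (20 of them)

giving chain groups C_0 ≅ Z^10, C_1 ≅ Z^30, C_2 ≅ Z^20.

Boundary ∂_1: C_1 → C_0 is given by ∂[p,q] = [q] − [p]. For instance
  ∂[3,7] = [7] − [3].
The resulting 10×30 matrix has rank 9, and its Smith normal form has invariant factors (1,1,1,1,1,1,1,1,1).

∂_2: C_2 → C_1 sends each 2-simplex [p,q,r] to [q,r] − [p,r] + [p,q]. For instance
  ∂[3,7,8] = [7,8] − [3,8] + [3,7],
  ∂[1,3,5] = [3,5] − [1,5] + [1,3].
The 30×20 boundary matrix has rank 20 and Smith normal form diag(1,1,1,1,1,1,1,1,1,1,1,1,1,1,1,1,1,1,1,2).

Reading off H_k = ker ∂_k / im ∂_{k+1}:

  H_0: rank C_0 − rank ∂_1 = 10 − 9 = 1, and the invariant factors of ∂_1 are all 1, so H_0 ≅ Z.
  H_1: rank ker ∂_1 − rank ∂_2 = (30 − 9) − 20 = 1, and ∂_2 has invariant factor 2 > 1, so H_1 ≅ Z ⊕ Z/2.
  H_2: rank ker ∂_2 − rank ∂_3 = (20 − 20) − 0 = 0, and there is no ∂_3, so H_2 ≅ 0.

(K is a triangulation of the Klein bottle.)

H_0 ≅ Z,  H_1 ≅ Z ⊕ Z/2,  H_2 = 0.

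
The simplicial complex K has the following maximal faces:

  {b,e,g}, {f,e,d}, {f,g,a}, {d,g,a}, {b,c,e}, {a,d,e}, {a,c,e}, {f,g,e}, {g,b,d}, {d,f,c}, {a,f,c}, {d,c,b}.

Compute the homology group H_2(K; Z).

Order the vertices as a < b < c < d < e < f < g. Listing each simplex with vertices in this order, K has dimension 2 with simplices:

  0-simplices (7): a, b, c, d, e, f, g
  1-simplices (18): ac, ad, ae, af, ag, bc, bd, be, bg, cd, ce, cf, de, df, dg, ef, eg, fg
  2-simplices (12): ace, acf, ade, adg, afg, bcd, bce, bdg, beg, cdf, def, efg

giving chain groups C_0 ≅ Z^7, C_1 ≅ Z^18, C_2 ≅ Z^12.

The boundary map ∂_1: C_1 → C_0 is given by ∂[p,q] = [q] − [p]. For instance
  ∂fg = g − f.
This gives a 7×18 integer matrix of rank 6; reducing to Smith normal form yields diagonal entries (1,1,1,1,1,1).

The boundary map ∂_2: C_2 → C_1 maps a triangle to the signed sum of its edges. For instance
  ∂acf = cf − af + ac,
  ∂efg = fg − eg + ef.
As a 18×12 matrix over Z this has rank 12, with invariant factors (1,1,1,1,1,1,1,1,1,1,1,2).

Computing H_k = (kernel of ∂_k) / (image of ∂_{k+1}):

  H_2: rank ker ∂_2 − rank ∂_3 = (12 − 12) − 0 = 0, and there is no ∂_3, so H_2 ≅ 0.

(K is a triangulation of the real projective plane RP^2.)

H_2 ≅ 0.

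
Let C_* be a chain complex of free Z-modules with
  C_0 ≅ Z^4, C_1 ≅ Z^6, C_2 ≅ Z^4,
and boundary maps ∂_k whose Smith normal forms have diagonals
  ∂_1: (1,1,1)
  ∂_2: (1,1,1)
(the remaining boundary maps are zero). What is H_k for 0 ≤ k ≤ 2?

H_0: b_0 = 4 − 0 − 3 = 1; torsion from ∂_1 factors > 1: none. So H_0 = Z.
H_1: b_1 = 6 − 3 − 3 = 0; torsion from ∂_2 factors > 1: none. So H_1 = 0.
H_2: b_2 = 4 − 3 − 0 = 1; torsion from ∂_3 factors > 1: none. So H_2 = Z.

H_0 = Z,  H_1 = 0,  H_2 = Z.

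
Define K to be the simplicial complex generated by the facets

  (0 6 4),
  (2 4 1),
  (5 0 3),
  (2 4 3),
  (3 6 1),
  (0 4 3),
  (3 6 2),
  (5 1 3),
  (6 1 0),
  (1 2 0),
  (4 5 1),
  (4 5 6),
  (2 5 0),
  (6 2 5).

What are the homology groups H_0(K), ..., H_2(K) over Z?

H_0 ≅ Z,  H_1 ≅ Z^2,  H_2 ≅ Z.

We work with the vertex ordering 0 < 1 < 2 < 3 < 4 < 5 < 6. The simplices of K, each written with vertices in increasing order, are:

  0-simplices (7): [0], [1], [2], [3], [4], [5], [6]
  1-simplices (21): [0,1], [0,2], [0,3], [0,4], [0,5], [0,6], [1,2], [1,3], [1,4], [1,5], [1,6], [2,3], [2,4], [2,5], [2,6], [3,4], [3,5], [3,6], [4,5], [4,6], [5,6]
  2-simplices (14): [0,1,2], [0,1,6], [0,2,5], [0,3,4], [0,3,5], [0,4,6], [1,2,4], [1,3,5], [1,3,6], [1,4,5], [2,3,4], [2,3,6], [2,5,6], [4,5,6]

Hence C_0 ≅ Z^7, C_1 ≅ Z^21, C_2 ≅ Z^14.

The boundary map ∂_1: C_1 → C_0 is given by ∂[p,q] = [q] − [p]. For instance
  ∂[0,2] = [2] − [0].
This gives a 7×21 integer matrix of rank 6; reducing to Smith normal form yields diagonal entries (1,1,1,1,1,1).

Boundary ∂_2: C_2 → C_1 sends each 2-simplex [p,q,r] to [q,r] − [p,r] + [p,q]. For instance
  ∂[1,3,5] = [3,5] − [1,5] + [1,3],
  ∂[1,2,4] = [2,4] − [1,4] + [1,2].
This gives a 21×14 integer matrix of rank 13; reducing to Smith normal form yields diagonal entries (1,1,1,1,1,1,1,1,1,1,1,1,1).

Computing H_k = (kernel of ∂_k) / (image of ∂_{k+1}):

  H_0: rank C_0 − rank ∂_1 = 7 − 6 = 1, and the invariant factors of ∂_1 are all 1, so H_0 ≅ Z.
  H_1: rank ker ∂_1 − rank ∂_2 = (21 − 6) − 13 = 2, and the invariant factors of ∂_2 are all 1, so H_1 ≅ Z^2.
  H_2: rank ker ∂_2 − rank ∂_3 = (14 − 13) − 0 = 1, and there is no ∂_3, so H_2 ≅ Z.

As a check, the Euler characteristic is 7 − 21 + 14 = 0, which agrees with 1 − 2 + 1 = 0.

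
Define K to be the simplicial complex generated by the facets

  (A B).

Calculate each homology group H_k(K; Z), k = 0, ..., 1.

Fix the vertex order A < B and write every simplex with vertices in increasing order. Then dim K = 1 and the simplices of K are:

  0-simplices (2): A, B
  1-simplices (1): AB

so the chain groups are C_0 ≅ Z^2, C_1 ≅ Z^1.

Boundary ∂_1: C_1 → C_0 is given by ∂[p,q] = [q] − [p].
The 2×1 boundary matrix has rank 1 and Smith normal form diag(1).

Reading off H_k = ker ∂_k / im ∂_{k+1}:

  H_0: rank C_0 − rank ∂_1 = 2 − 1 = 1, and the invariant factors of ∂_1 are all 1, so H_0 = Z.
  H_1: rank ker ∂_1 − rank ∂_2 = (1 − 1) − 0 = 0, and there is no ∂_2, so H_1 = 0.

As a check, the Euler characteristic is 2 − 1 = 1, which agrees with 1 − 0 = 1.
(K is a triangulation of the 1-simplex.)

H_0 ≅ Z,  H_1 = 0.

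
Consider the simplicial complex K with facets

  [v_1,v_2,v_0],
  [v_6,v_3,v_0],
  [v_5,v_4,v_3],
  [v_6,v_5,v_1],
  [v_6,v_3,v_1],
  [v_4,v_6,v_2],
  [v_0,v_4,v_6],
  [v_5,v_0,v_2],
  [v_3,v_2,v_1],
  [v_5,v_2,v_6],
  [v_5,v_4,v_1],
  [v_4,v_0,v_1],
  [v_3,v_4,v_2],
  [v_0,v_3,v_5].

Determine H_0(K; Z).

Fix the vertex order v_0 < v_1 < v_2 < v_3 < v_4 < v_5 < v_6 and write every simplex with vertices in increasing order. Then dim K = 2 and the simplices of K are:

  0-simplices (7): [v_0], [v_1], [v_2], [v_3], [v_4], [v_5], [v_6]
  1-simplices (21): (21 of them)
  2-simplices (14): (14 of them)

Hence C_0 ≅ Z^7, C_1 ≅ Z^21, C_2 ≅ Z^14.

The boundary map ∂_1: C_1 → C_0 sends each edge [p,q] (with p < q) to q − p. For instance
  ∂[v_0,v_5] = [v_5] − [v_0].
As a 7×21 matrix over Z this has rank 6, with invariant factors (1,1,1,1,1,1).

∂_2: C_2 → C_1 sends each 2-simplex [p,q,r] to [q,r] − [p,r] + [p,q]. For instance
  ∂[v_1,v_3,v_6] = [v_3,v_6] − [v_1,v_6] + [v_1,v_3],
  ∂[v_2,v_4,v_6] = [v_4,v_6] − [v_2,v_6] + [v_2,v_4].
The 21×14 boundary matrix has rank 13 and Smith normal form diag(1,1,1,1,1,1,1,1,1,1,1,1,1).

Now H_k = ker ∂_k / im ∂_{k+1}, so:

  H_0: rank C_0 − rank ∂_1 = 7 − 6 = 1, and the invariant factors of ∂_1 are all 1, so H_0 ≅ Z.

(K is a triangulation of the torus T^2.)

H_0 ≅ Z.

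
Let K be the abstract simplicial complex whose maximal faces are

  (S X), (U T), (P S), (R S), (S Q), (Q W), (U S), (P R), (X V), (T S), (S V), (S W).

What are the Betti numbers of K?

b_0 = 1, b_1 = 4.

K has 9 vertices, 12 edges.
rank ∂_0 = 0, rank ∂_1 = 8 ⇒ b_0 = 9 − 0 − 8 = 1; all invariant factors of ∂_1 are 1 so no torsion. So H_0 ≅ Z.
rank ∂_1 = 8, rank ∂_2 = 0 ⇒ b_1 = 12 − 8 − 0 = 4. So H_1 ≅ Z^4.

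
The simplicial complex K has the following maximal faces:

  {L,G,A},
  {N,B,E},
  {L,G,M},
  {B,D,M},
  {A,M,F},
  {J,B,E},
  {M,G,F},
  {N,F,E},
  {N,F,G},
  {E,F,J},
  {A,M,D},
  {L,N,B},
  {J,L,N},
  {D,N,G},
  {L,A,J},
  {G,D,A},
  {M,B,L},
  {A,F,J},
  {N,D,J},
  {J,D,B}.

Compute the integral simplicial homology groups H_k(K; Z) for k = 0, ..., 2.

Order the vertices as A < B < D < E < F < G < J < L < M < N. Listing each simplex with vertices in this order, K has dimension 2 with simplices:

  0-simplices (10): A, B, D, E, F, G, J, L, M, N
  1-simplices (30): AD, AF, AG, AJ, AL, AM, BD, BE, BJ, BL, BM, BN, DG, DJ, DM, DN, EF, EJ, EN, FG, FJ, FM, FN, GL, GM, GN, JL, JN, LM, LN
  2-simplices (20): ADG, ADM, AFJ, AFM, AGL, AJL, BDJ, BDM, BEJ, BEN, BLM, BLN, DGN, DJN, EFJ, EFN, FGM, FGN, GLM, JLN

so the chain groups are C_0 ≅ Z^10, C_1 ≅ Z^30, C_2 ≅ Z^20.

The boundary map ∂_1: C_1 → C_0 sends each edge [p,q] (with p < q) to q − p. For instance
  ∂FJ = J − F.
This gives a 10×30 integer matrix of rank 9; reducing to Smith normal form yields diagonal entries (1,1,1,1,1,1,1,1,1).

Boundary ∂_2: C_2 → C_1 sends each 2-simplex [p,q,r] to [q,r] − [p,r] + [p,q]. For instance
  ∂DJN = JN − DN + DJ,
  ∂EFN = FN − EN + EF.
The 30×20 boundary matrix has rank 20 and Smith normal form diag(1,1,1,1,1,1,1,1,1,1,1,1,1,1,1,1,1,1,1,2).

Now H_k = ker ∂_k / im ∂_{k+1}, so:

  H_0: rank C_0 − rank ∂_1 = 10 − 9 = 1, and the invariant factors of ∂_1 are all 1, so H_0 ≅ Z.
  H_1: rank ker ∂_1 − rank ∂_2 = (30 − 9) − 20 = 1, and ∂_2 has invariant factor 2 > 1, so H_1 ≅ Z × Z/2.
  H_2: rank ker ∂_2 − rank ∂_3 = (20 − 20) − 0 = 0, and there is no ∂_3, so H_2 ≅ 0.

As a check, the Euler characteristic is 10 − 30 + 20 = 0, which agrees with 1 − 1 + 0 = 0.
(K is a triangulation of the Klein bottle.)

H_0 = Z,  H_1 = Z × Z/2,  H_2 = 0.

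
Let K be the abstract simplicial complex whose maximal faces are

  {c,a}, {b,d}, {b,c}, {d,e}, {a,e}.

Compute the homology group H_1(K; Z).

Take the total order a < b < c < d < e on the vertex set. Then K (dimension 1) consists of the simplices:

  0-simplices (5): a, b, c, d, e
  1-simplices (5): ac, ae, bc, bd, de

giving chain groups C_0 ≅ Z^5, C_1 ≅ Z^5.

The boundary map ∂_1: C_1 → C_0 maps an edge to its endpoints' difference, ∂[p,q] = q − p.
This gives a 5×5 integer matrix of rank 4; reducing to Smith normal form yields diagonal entries (1,1,1,1).

Computing H_k = (kernel of ∂_k) / (image of ∂_{k+1}):

  H_1: rank ker ∂_1 − rank ∂_2 = (5 − 4) − 0 = 1, and there is no ∂_2, so H_1 ≅ Z.

H_1 ≅ Z.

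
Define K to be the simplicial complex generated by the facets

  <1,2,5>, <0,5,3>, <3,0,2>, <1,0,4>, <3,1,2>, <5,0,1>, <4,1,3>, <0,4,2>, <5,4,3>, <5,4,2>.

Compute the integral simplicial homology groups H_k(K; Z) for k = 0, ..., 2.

H_0 = Z,  H_1 = Z/2,  H_2 = 0.

We work with the vertex ordering 0 < 1 < 2 < 3 < 4 < 5. The simplices of K, each written with vertices in increasing order, are:

  0-simplices (6): [0], [1], [2], [3], [4], [5]
  1-simplices (15): [0,1], [0,2], [0,3], [0,4], [0,5], [1,2], [1,3], [1,4], [1,5], [2,3], [2,4], [2,5], [3,4], [3,5], [4,5]
  2-simplices (10): [0,1,4], [0,1,5], [0,2,3], [0,2,4], [0,3,5], [1,2,3], [1,2,5], [1,3,4], [2,4,5], [3,4,5]

giving chain groups C_0 ≅ Z^6, C_1 ≅ Z^15, C_2 ≅ Z^10.

∂_1: C_1 → C_0 maps an edge to its endpoints' difference, ∂[p,q] = q − p.
This gives a 6×15 integer matrix of rank 5; reducing to Smith normal form yields diagonal entries (1,1,1,1,1).

∂_2: C_2 → C_1 maps a triangle to the signed sum of its edges. For instance
  ∂[0,2,4] = [2,4] − [0,4] + [0,2],
  ∂[0,1,5] = [1,5] − [0,5] + [0,1].
This gives a 15×10 integer matrix of rank 10; reducing to Smith normal form yields diagonal entries (1,1,1,1,1,1,1,1,1,2).

From H_k ≅ ker(∂_k) / im(∂_{k+1}) we obtain:

  H_0: rank C_0 − rank ∂_1 = 6 − 5 = 1, and the invariant factors of ∂_1 are all 1, so H_0 ≅ Z.
  H_1: rank ker ∂_1 − rank ∂_2 = (15 − 5) − 10 = 0, and ∂_2 has invariant factor 2 > 1, so H_1 ≅ Z/2.
  H_2: rank ker ∂_2 − rank ∂_3 = (10 − 10) − 0 = 0, and there is no ∂_3, so H_2 ≅ 0.

(K is a triangulation of the real projective plane RP^2.)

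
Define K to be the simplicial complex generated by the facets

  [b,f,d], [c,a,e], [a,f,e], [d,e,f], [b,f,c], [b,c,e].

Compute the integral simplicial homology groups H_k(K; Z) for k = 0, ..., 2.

H_0 ≅ Z,  H_1 ≅ Z,  H_2 = 0.

K has 6 vertices, 12 edges, 6 triangles.
rank ∂_0 = 0, rank ∂_1 = 5 ⇒ b_0 = 6 − 0 − 5 = 1; all invariant factors of ∂_1 are 1 so no torsion. So H_0 ≅ Z.
rank ∂_1 = 5, rank ∂_2 = 6 ⇒ b_1 = 12 − 5 − 6 = 1; all invariant factors of ∂_2 are 1 so no torsion. So H_1 ≅ Z.
rank ∂_2 = 6, rank ∂_3 = 0 ⇒ b_2 = 6 − 6 − 0 = 0. So H_2 ≅ 0.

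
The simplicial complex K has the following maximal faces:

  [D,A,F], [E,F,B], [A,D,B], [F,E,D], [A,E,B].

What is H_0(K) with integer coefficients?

Fix the vertex order A < B < D < E < F and write every simplex with vertices in increasing order. Then dim K = 2 and the simplices of K are:

  0-simplices (5): A, B, D, E, F
  1-simplices (10): AB, AD, AE, AF, BD, BE, BF, DE, DF, EF
  2-simplices (5): ABD, ABE, ADF, BEF, DEF

giving chain groups C_0 ≅ Z^5, C_1 ≅ Z^10, C_2 ≅ Z^5.

Boundary ∂_1: C_1 → C_0 is given by ∂[p,q] = [q] − [p]. For instance
  ∂DF = F − D.
The 5×10 boundary matrix has rank 4 and Smith normal form diag(1,1,1,1).

Boundary ∂_2: C_2 → C_1 acts by ∂[p,q,r] = [q,r] − [p,r] + [p,q]. For instance
  ∂ADF = DF − AF + AD,
  ∂DEF = EF − DF + DE.
The 10×5 boundary matrix has rank 5 and Smith normal form diag(1,1,1,1,1).

Reading off H_k = ker ∂_k / im ∂_{k+1}:

  H_0: rank C_0 − rank ∂_1 = 5 − 4 = 1, and the invariant factors of ∂_1 are all 1, so H_0 ≅ Z.

H_0 ≅ Z.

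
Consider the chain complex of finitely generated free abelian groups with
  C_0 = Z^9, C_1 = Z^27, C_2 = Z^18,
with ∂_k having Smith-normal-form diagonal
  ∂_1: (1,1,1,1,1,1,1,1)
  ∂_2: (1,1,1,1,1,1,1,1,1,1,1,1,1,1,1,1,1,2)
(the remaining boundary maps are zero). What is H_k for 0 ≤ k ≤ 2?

H_0: b_0 = 9 − 0 − 8 = 1; torsion from ∂_1 factors > 1: none. So H_0 = Z.
H_1: b_1 = 27 − 8 − 18 = 1; torsion from ∂_2 factors > 1: [2]. So H_1 = Z ⊕ Z/2.
H_2: b_2 = 18 − 18 − 0 = 0; torsion from ∂_3 factors > 1: none. So H_2 = 0.

H_0 = Z,  H_1 = Z ⊕ Z/2,  H_2 = 0.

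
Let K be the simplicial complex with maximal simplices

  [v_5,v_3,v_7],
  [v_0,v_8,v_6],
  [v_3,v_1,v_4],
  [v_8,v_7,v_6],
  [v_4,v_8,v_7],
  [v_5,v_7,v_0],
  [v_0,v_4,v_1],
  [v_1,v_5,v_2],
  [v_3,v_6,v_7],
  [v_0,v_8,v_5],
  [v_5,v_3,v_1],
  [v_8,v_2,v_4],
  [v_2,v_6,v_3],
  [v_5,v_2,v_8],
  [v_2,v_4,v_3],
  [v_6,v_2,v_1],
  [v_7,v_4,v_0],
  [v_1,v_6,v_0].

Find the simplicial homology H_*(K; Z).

H_0 ≅ Z,  H_1 ≅ Z ⊕ Z/2,  H_2 = 0.

Take the total order v_0 < v_1 < v_2 < v_3 < v_4 < v_5 < v_6 < v_7 < v_8 on the vertex set. Then K (dimension 2) consists of the simplices:

  0-simplices (9): [v_0], [v_1], [v_2], [v_3], [v_4], [v_5], [v_6], [v_7], [v_8]
  1-simplices (27): (27 of them)
  2-simplices (18): (18 of them)

Hence C_0 ≅ Z^9, C_1 ≅ Z^27, C_2 ≅ Z^18.

∂_1: C_1 → C_0 maps an edge to its endpoints' difference, ∂[p,q] = q − p. For instance
  ∂[v_1,v_5] = [v_5] − [v_1].
As a 9×27 matrix over Z this has rank 8, with invariant factors (1,1,1,1,1,1,1,1).

∂_2: C_2 → C_1 maps a triangle to the signed sum of its edges. For instance
  ∂[v_1,v_3,v_5] = [v_3,v_5] − [v_1,v_5] + [v_1,v_3],
  ∂[v_2,v_4,v_8] = [v_4,v_8] − [v_2,v_8] + [v_2,v_4].
As a 27×18 matrix over Z this has rank 18, with invariant factors (1,1,1,1,1,1,1,1,1,1,1,1,1,1,1,1,1,2).

From H_k ≅ ker(∂_k) / im(∂_{k+1}) we obtain:

  H_0: rank C_0 − rank ∂_1 = 9 − 8 = 1, and the invariant factors of ∂_1 are all 1, so H_0 ≅ Z.
  H_1: rank ker ∂_1 − rank ∂_2 = (27 − 8) − 18 = 1, and ∂_2 has invariant factor 2 > 1, so H_1 ≅ Z ⊕ Z/2.
  H_2: rank ker ∂_2 − rank ∂_3 = (18 − 18) − 0 = 0, and there is no ∂_3, so H_2 ≅ 0.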